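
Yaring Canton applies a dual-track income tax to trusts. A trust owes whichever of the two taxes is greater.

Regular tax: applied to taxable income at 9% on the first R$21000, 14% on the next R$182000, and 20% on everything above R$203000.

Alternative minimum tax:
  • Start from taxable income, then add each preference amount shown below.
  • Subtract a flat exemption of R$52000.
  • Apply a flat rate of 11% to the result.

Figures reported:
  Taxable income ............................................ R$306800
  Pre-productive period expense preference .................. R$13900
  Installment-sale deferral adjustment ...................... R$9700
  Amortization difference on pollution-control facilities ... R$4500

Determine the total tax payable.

R$48130

Alternative minimum tax:
  Adjusted income: R$306800 + R$13900 + R$9700 + R$4500 = R$334900
  Less exemption R$52000 → base R$282900
  R$282900 × 11% = R$31119

Regular tax:
  R$21000 × 9% = R$1890
  R$182000 × 14% = R$25480
  R$103800 × 20% = R$20760
  → R$48130

R$48130 > R$31119, so the regular tax governs.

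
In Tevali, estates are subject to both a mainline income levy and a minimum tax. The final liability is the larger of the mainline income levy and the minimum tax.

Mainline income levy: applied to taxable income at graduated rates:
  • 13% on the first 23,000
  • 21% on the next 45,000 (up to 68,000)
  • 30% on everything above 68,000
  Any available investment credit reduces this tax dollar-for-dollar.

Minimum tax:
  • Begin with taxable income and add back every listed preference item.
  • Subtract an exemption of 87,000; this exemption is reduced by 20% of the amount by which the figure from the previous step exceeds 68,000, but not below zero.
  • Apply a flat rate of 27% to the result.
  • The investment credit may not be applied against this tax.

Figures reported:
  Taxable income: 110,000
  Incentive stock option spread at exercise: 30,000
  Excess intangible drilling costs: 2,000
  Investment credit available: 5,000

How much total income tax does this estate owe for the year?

20,040

Minimum tax:
  Adjusted income: 110,000 + 30,000 + 2,000 = 142,000
  Exemption: 87,000 − 20% × (142,000 − 68,000) = 87,000 − 14,800 = 72,200
  Base: 142,000 − 72,200 = 69,800
  69,800 × 27% = 18,846

Mainline income levy:
  23,000 × 13% = 2,990
  45,000 × 21% = 9,450
  42,000 × 30% = 12,600
  → 25,040
  Less investment credit 5,000 → 20,040

20,040 > 18,846, so the mainline income levy governs.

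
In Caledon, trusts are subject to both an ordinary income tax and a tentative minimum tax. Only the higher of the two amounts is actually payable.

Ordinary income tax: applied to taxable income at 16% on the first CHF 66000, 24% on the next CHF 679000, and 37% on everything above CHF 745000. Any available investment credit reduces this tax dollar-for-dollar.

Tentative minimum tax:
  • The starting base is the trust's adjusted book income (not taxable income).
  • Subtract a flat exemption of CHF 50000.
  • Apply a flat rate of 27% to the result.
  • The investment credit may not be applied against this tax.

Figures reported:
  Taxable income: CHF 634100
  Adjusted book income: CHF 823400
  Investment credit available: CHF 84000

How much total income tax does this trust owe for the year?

Ordinary income tax:
  CHF 66000 × 16% = CHF 10560
  CHF 568100 × 24% = CHF 136344
  → CHF 146904
  Less investment credit CHF 84000 → CHF 62904

Tentative minimum tax:
  Base (adjusted book income): CHF 823400
  Less exemption CHF 50000 → base CHF 773400
  CHF 773400 × 27% = CHF 208818

CHF 208818 > CHF 62904, so the tentative minimum tax is the binding amount.

CHF 208818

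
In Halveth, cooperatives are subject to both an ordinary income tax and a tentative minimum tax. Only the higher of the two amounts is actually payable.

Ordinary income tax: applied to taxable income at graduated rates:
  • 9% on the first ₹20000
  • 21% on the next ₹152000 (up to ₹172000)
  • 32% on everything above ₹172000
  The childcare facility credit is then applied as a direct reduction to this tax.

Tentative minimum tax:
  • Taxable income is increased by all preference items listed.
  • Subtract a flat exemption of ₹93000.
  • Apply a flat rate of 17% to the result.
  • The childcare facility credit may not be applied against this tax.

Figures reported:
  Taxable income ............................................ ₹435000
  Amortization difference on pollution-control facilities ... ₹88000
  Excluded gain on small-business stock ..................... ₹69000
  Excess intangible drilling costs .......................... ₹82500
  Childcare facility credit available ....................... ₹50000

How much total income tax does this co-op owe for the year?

Tentative minimum tax:
  Adjusted income: ₹435000 + ₹88000 + ₹69000 + ₹82500 = ₹674500
  Less exemption ₹93000 → base ₹581500
  ₹581500 × 17% = ₹98855

Ordinary income tax:
  ₹20000 × 9% = ₹1800
  ₹152000 × 21% = ₹31920
  ₹263000 × 32% = ₹84160
  → ₹117880
  Less childcare facility credit ₹50000 → ₹67880

₹98855 > ₹67880, so the tentative minimum tax is the binding amount.

₹98855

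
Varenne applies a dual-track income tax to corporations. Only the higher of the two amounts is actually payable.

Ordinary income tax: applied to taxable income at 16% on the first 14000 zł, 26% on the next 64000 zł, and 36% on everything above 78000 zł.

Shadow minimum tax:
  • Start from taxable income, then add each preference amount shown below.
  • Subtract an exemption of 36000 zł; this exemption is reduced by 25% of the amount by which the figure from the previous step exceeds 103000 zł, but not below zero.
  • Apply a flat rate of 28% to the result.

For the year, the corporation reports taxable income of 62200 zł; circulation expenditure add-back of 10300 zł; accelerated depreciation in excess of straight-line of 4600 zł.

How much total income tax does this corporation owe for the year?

Shadow minimum tax:
  Adjusted income: 62200 zł + 10300 zł + 4600 zł = 77100 zł
  Exemption: 77100 zł ≤ 103000 zł, so full 36000 zł applies
  Base: 77100 zł − 36000 zł = 41100 zł
  41100 zł × 28% = 11508 zł

Ordinary income tax:
  14000 zł × 16% = 2240 zł
  48200 zł × 26% = 12532 zł
  → 14772 zł

14772 zł > 11508 zł, so the ordinary income tax governs.

14772 zł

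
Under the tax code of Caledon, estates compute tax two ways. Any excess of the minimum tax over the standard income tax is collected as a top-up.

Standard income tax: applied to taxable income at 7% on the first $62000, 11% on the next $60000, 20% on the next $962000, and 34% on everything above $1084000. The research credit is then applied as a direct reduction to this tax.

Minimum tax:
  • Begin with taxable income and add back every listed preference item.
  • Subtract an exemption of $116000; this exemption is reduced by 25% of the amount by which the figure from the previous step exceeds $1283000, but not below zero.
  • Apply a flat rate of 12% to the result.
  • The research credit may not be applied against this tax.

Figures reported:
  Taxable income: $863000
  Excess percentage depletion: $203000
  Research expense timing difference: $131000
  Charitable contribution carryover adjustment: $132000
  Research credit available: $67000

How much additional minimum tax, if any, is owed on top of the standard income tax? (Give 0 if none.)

Minimum tax:
  Adjusted income: $863000 + $203000 + $131000 + $132000 = $1329000
  Exemption: $116000 − 25% × ($1329000 − $1283000) = $116000 − $11500 = $104500
  Base: $1329000 − $104500 = $1224500
  $1224500 × 12% = $146940

Standard income tax:
  $62000 × 7% = $4340
  $60000 × 11% = $6600
  $741000 × 20% = $148200
  → $159140
  Less research credit $67000 → $92140

Excess of minimum tax over standard income tax: $146940 − $92140 = $54800.

$54800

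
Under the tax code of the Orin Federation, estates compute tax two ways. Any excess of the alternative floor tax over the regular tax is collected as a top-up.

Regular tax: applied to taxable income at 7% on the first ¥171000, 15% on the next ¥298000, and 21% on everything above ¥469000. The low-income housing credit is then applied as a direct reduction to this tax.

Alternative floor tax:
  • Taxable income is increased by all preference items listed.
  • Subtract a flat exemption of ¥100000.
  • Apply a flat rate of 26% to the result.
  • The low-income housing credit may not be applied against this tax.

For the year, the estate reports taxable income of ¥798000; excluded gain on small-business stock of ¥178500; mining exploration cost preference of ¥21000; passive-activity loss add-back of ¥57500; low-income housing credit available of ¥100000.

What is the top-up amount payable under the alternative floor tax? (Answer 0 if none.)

Regular tax:
  ¥171000 × 7% = ¥11970
  ¥298000 × 15% = ¥44700
  ¥329000 × 21% = ¥69090
  → ¥125760
  Less low-income housing credit ¥100000 → ¥25760

Alternative floor tax:
  Adjusted income: ¥798000 + ¥178500 + ¥21000 + ¥57500 = ¥1055000
  Less exemption ¥100000 → base ¥955000
  ¥955000 × 26% = ¥248300

Excess of alternative floor tax over regular tax: ¥248300 − ¥25760 = ¥222540.

¥222540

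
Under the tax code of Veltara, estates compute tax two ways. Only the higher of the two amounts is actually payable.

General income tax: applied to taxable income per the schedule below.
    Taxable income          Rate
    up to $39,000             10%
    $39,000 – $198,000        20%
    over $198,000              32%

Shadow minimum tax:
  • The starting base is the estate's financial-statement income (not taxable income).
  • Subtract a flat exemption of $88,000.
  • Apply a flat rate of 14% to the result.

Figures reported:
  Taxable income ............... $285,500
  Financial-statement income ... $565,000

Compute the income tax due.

General income tax:
  $39,000 × 10% = $3,900
  $159,000 × 20% = $31,800
  $87,500 × 32% = $28,000
  → $63,700

Shadow minimum tax:
  Base (financial-statement income): $565,000
  Less exemption $88,000 → base $477,000
  $477,000 × 14% = $66,780

$66,780 > $63,700, so the shadow minimum tax is the binding amount.

$66,780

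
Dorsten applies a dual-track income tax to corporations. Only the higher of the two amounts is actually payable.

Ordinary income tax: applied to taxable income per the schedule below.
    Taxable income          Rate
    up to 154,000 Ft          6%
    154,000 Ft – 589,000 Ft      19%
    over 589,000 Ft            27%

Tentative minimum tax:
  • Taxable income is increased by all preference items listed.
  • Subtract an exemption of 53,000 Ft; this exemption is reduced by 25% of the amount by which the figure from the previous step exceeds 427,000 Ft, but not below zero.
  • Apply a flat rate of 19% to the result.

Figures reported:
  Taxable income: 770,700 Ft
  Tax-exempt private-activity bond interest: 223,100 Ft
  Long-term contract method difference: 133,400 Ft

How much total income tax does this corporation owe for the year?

214,168 Ft

Tentative minimum tax:
  Adjusted income: 770,700 Ft + 223,100 Ft + 133,400 Ft = 1,127,200 Ft
  Exemption: 25% × (1,127,200 Ft − 427,000 Ft) = 175,050 Ft ≥ 53,000 Ft, so the exemption is fully phased out
  Base: 1,127,200 Ft − 0 Ft = 1,127,200 Ft
  1,127,200 Ft × 19% = 214,168 Ft

Ordinary income tax:
  154,000 Ft × 6% = 9,240 Ft
  435,000 Ft × 19% = 82,650 Ft
  181,700 Ft × 27% = 49,059 Ft
  → 140,949 Ft

214,168 Ft > 140,949 Ft, so the tentative minimum tax is the binding amount.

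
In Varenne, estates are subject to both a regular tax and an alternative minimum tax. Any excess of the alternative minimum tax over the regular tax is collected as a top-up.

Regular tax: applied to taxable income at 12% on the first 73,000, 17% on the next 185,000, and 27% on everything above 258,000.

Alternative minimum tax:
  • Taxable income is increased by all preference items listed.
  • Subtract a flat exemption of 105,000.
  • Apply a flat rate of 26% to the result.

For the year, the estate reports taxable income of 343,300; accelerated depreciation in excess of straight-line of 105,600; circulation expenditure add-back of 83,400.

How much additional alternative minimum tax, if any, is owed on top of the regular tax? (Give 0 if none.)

47,857

Alternative minimum tax:
  Adjusted income: 343,300 + 105,600 + 83,400 = 532,300
  Less exemption 105,000 → base 427,300
  427,300 × 26% = 111,098

Regular tax:
  73,000 × 12% = 8,760
  185,000 × 17% = 31,450
  85,300 × 27% = 23,031
  → 63,241

Excess of alternative minimum tax over regular tax: 111,098 − 63,241 = 47,857.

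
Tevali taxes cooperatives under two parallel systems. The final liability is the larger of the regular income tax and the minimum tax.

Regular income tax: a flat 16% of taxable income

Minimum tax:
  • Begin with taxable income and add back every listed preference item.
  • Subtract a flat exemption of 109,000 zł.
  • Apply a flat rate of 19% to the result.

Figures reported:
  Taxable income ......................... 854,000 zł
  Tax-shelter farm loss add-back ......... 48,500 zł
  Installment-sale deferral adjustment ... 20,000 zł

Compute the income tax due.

Regular income tax:
  854,000 zł × 16% = 136,640 zł

Minimum tax:
  Adjusted income: 854,000 zł + 48,500 zł + 20,000 zł = 922,500 zł
  Less exemption 109,000 zł → base 813,500 zł
  813,500 zł × 19% = 154,565 zł

154,565 zł > 136,640 zł, so the minimum tax is the binding amount.

154,565 zł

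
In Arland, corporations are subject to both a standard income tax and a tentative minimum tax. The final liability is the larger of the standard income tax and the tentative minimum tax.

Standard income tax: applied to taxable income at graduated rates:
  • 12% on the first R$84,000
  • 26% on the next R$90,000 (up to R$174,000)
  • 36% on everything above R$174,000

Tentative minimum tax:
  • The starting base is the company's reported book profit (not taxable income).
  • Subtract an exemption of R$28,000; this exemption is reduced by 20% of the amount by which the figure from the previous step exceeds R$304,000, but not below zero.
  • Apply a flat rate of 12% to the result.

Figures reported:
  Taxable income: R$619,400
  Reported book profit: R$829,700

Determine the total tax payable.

Standard income tax:
  R$84,000 × 12% = R$10,080
  R$90,000 × 26% = R$23,400
  R$445,400 × 36% = R$160,344
  → R$193,824

Tentative minimum tax:
  Base (reported book profit): R$829,700
  Exemption: 20% × (R$829,700 − R$304,000) = R$105,140 ≥ R$28,000, so the exemption is fully phased out
  Base: R$829,700 − R$0 = R$829,700
  R$829,700 × 12% = R$99,564

R$193,824 > R$99,564, so the standard income tax governs.

R$193,824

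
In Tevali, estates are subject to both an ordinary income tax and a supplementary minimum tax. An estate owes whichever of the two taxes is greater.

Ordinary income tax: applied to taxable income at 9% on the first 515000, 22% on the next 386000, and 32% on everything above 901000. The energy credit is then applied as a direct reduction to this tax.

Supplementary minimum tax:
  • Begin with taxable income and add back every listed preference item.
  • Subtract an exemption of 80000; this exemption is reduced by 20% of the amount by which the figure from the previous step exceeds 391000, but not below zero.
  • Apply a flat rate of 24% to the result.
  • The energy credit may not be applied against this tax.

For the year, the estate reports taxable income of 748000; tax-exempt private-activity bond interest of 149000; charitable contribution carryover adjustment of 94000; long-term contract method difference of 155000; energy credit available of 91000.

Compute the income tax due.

275040

Supplementary minimum tax:
  Adjusted income: 748000 + 149000 + 94000 + 155000 = 1146000
  Exemption: 20% × (1146000 − 391000) = 151000 ≥ 80000, so the exemption is fully phased out
  Base: 1146000 − 0 = 1146000
  1146000 × 24% = 275040

Ordinary income tax:
  515000 × 9% = 46350
  233000 × 22% = 51260
  → 97610
  Less energy credit 91000 → 6610

275040 > 6610, so the supplementary minimum tax is the binding amount.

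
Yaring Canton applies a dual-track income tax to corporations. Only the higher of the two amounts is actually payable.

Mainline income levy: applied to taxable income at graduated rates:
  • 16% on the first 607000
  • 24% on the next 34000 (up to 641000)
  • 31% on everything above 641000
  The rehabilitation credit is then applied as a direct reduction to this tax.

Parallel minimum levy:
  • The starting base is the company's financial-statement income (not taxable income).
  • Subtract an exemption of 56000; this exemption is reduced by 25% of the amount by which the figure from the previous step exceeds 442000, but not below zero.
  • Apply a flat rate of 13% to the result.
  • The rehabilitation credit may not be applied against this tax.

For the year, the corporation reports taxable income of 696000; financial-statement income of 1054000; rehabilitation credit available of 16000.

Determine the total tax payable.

137020

Parallel minimum levy:
  Base (financial-statement income): 1054000
  Exemption: 25% × (1054000 − 442000) = 153000 ≥ 56000, so the exemption is fully phased out
  Base: 1054000 − 0 = 1054000
  1054000 × 13% = 137020

Mainline income levy:
  607000 × 16% = 97120
  34000 × 24% = 8160
  55000 × 31% = 17050
  → 122330
  Less rehabilitation credit 16000 → 106330

137020 > 106330, so the parallel minimum levy is the binding amount.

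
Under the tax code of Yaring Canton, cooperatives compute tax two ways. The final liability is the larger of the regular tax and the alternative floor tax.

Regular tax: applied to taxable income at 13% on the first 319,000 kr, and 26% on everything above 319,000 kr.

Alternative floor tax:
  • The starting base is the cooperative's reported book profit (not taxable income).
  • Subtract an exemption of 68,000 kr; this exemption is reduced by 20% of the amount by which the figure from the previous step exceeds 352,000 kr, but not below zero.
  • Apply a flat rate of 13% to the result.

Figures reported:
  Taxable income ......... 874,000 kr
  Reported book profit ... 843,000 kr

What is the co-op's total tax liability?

185,770 kr

Regular tax:
  319,000 kr × 13% = 41,470 kr
  555,000 kr × 26% = 144,300 kr
  → 185,770 kr

Alternative floor tax:
  Base (reported book profit): 843,000 kr
  Exemption: 20% × (843,000 kr − 352,000 kr) = 98,200 kr ≥ 68,000 kr, so the exemption is fully phased out
  Base: 843,000 kr − 0 kr = 843,000 kr
  843,000 kr × 13% = 109,590 kr

185,770 kr > 109,590 kr, so the regular tax governs.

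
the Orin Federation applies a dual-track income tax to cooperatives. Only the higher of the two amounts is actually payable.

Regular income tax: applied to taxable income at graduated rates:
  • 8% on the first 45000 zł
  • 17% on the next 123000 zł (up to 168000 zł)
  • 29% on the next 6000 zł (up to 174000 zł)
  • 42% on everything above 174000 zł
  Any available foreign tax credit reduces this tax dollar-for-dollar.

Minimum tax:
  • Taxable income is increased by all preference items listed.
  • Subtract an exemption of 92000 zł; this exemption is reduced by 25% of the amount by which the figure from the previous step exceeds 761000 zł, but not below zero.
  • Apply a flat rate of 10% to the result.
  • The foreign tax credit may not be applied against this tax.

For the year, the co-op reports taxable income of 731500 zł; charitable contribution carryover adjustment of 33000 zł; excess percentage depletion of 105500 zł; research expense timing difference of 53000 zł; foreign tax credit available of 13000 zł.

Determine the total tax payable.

Regular income tax:
  45000 zł × 8% = 3600 zł
  123000 zł × 17% = 20910 zł
  6000 zł × 29% = 1740 zł
  557500 zł × 42% = 234150 zł
  → 260400 zł
  Less foreign tax credit 13000 zł → 247400 zł

Minimum tax:
  Adjusted income: 731500 zł + 33000 zł + 105500 zł + 53000 zł = 923000 zł
  Exemption: 92000 zł − 25% × (923000 zł − 761000 zł) = 92000 zł − 40500 zł = 51500 zł
  Base: 923000 zł − 51500 zł = 871500 zł
  871500 zł × 10% = 87150 zł

247400 zł > 87150 zł, so the regular income tax governs.

247400 zł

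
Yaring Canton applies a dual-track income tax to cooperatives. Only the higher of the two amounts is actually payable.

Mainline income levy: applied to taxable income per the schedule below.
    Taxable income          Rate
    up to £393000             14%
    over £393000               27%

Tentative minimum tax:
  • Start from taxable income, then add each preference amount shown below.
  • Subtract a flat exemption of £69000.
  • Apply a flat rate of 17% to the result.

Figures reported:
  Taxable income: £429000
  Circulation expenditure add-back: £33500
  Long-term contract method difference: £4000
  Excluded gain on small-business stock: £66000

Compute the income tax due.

£78795

Mainline income levy:
  £393000 × 14% = £55020
  £36000 × 27% = £9720
  → £64740

Tentative minimum tax:
  Adjusted income: £429000 + £33500 + £4000 + £66000 = £532500
  Less exemption £69000 → base £463500
  £463500 × 17% = £78795

£78795 > £64740, so the tentative minimum tax is the binding amount.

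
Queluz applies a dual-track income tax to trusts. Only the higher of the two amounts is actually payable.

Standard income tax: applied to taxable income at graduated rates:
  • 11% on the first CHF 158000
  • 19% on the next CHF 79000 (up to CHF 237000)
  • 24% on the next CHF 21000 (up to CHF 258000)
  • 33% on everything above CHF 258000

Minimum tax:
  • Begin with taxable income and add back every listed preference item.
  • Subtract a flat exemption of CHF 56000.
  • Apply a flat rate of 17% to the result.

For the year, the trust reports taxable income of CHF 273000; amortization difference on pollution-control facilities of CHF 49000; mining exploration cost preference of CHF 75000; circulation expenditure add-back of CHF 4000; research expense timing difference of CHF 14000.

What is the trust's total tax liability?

CHF 61030

Minimum tax:
  Adjusted income: CHF 273000 + CHF 49000 + CHF 75000 + CHF 4000 + CHF 14000 = CHF 415000
  Less exemption CHF 56000 → base CHF 359000
  CHF 359000 × 17% = CHF 61030

Standard income tax:
  CHF 158000 × 11% = CHF 17380
  CHF 79000 × 19% = CHF 15010
  CHF 21000 × 24% = CHF 5040
  CHF 15000 × 33% = CHF 4950
  → CHF 42380

CHF 61030 > CHF 42380, so the minimum tax is the binding amount.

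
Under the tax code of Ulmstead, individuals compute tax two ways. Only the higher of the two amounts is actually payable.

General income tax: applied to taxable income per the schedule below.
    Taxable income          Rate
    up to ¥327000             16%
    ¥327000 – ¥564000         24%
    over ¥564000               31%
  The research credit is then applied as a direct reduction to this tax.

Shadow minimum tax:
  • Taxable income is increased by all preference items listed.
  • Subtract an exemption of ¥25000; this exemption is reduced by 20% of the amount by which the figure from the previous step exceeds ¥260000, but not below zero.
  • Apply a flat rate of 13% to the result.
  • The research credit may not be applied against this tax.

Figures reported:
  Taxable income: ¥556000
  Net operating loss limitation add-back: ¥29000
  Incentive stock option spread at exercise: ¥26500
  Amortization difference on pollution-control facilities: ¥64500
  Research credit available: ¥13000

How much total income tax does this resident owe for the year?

¥94280

General income tax:
  ¥327000 × 16% = ¥52320
  ¥229000 × 24% = ¥54960
  → ¥107280
  Less research credit ¥13000 → ¥94280

Shadow minimum tax:
  Adjusted income: ¥556000 + ¥29000 + ¥26500 + ¥64500 = ¥676000
  Exemption: 20% × (¥676000 − ¥260000) = ¥83200 ≥ ¥25000, so the exemption is fully phased out
  Base: ¥676000 − ¥0 = ¥676000
  ¥676000 × 13% = ¥87880

¥94280 > ¥87880, so the general income tax governs.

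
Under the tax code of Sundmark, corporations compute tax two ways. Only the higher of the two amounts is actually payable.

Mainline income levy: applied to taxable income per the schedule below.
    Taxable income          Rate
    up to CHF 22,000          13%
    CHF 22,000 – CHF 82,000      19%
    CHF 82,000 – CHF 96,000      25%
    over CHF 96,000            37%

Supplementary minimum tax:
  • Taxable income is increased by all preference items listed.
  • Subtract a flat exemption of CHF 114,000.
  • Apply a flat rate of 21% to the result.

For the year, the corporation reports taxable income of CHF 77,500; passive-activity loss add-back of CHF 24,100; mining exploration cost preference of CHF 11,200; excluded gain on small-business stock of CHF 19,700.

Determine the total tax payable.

Mainline income levy:
  CHF 22,000 × 13% = CHF 2,860
  CHF 55,500 × 19% = CHF 10,545
  → CHF 13,405

Supplementary minimum tax:
  Adjusted income: CHF 77,500 + CHF 24,100 + CHF 11,200 + CHF 19,700 = CHF 132,500
  Less exemption CHF 114,000 → base CHF 18,500
  CHF 18,500 × 21% = CHF 3,885

CHF 13,405 > CHF 3,885, so the mainline income levy governs.

CHF 13,405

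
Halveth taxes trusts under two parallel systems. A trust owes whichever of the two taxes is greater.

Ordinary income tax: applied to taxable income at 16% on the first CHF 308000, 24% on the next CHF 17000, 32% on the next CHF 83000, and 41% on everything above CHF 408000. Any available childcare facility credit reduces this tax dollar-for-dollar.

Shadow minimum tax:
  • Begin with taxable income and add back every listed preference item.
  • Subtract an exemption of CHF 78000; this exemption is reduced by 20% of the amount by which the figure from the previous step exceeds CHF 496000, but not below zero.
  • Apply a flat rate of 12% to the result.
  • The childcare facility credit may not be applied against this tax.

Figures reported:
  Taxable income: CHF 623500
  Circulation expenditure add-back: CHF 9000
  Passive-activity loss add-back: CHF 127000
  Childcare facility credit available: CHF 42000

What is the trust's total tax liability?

Shadow minimum tax:
  Adjusted income: CHF 623500 + CHF 9000 + CHF 127000 = CHF 759500
  Exemption: CHF 78000 − 20% × (CHF 759500 − CHF 496000) = CHF 78000 − CHF 52700 = CHF 25300
  Base: CHF 759500 − CHF 25300 = CHF 734200
  CHF 734200 × 12% = CHF 88104

Ordinary income tax:
  CHF 308000 × 16% = CHF 49280
  CHF 17000 × 24% = CHF 4080
  CHF 83000 × 32% = CHF 26560
  CHF 215500 × 41% = CHF 88355
  → CHF 168275
  Less childcare facility credit CHF 42000 → CHF 126275

CHF 126275 > CHF 88104, so the ordinary income tax governs.

CHF 126275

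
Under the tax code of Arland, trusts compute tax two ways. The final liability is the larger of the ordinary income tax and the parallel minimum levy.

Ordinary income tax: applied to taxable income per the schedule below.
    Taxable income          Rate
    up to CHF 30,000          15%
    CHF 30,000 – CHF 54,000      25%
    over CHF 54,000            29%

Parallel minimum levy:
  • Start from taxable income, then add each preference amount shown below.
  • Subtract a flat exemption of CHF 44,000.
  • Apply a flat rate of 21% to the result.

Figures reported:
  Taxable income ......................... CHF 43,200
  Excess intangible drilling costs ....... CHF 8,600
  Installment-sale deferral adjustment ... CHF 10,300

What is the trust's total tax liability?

CHF 7,800

Ordinary income tax:
  CHF 30,000 × 15% = CHF 4,500
  CHF 13,200 × 25% = CHF 3,300
  → CHF 7,800

Parallel minimum levy:
  Adjusted income: CHF 43,200 + CHF 8,600 + CHF 10,300 = CHF 62,100
  Less exemption CHF 44,000 → base CHF 18,100
  CHF 18,100 × 21% = CHF 3,801

CHF 7,800 > CHF 3,801, so the ordinary income tax governs.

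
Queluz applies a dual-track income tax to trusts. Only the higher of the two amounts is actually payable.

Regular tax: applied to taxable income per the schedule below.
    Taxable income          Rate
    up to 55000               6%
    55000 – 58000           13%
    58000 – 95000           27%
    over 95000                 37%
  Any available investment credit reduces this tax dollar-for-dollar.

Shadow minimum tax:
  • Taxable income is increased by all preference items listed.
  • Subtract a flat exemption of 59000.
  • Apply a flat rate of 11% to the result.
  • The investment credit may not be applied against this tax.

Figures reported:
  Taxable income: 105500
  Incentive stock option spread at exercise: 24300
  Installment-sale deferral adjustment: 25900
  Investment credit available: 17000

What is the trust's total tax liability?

Shadow minimum tax:
  Adjusted income: 105500 + 24300 + 25900 = 155700
  Less exemption 59000 → base 96700
  96700 × 11% = 10637

Regular tax:
  55000 × 6% = 3300
  3000 × 13% = 390
  37000 × 27% = 9990
  10500 × 37% = 3885
  → 17565
  Less investment credit 17000 → 565

10637 > 565, so the shadow minimum tax is the binding amount.

10637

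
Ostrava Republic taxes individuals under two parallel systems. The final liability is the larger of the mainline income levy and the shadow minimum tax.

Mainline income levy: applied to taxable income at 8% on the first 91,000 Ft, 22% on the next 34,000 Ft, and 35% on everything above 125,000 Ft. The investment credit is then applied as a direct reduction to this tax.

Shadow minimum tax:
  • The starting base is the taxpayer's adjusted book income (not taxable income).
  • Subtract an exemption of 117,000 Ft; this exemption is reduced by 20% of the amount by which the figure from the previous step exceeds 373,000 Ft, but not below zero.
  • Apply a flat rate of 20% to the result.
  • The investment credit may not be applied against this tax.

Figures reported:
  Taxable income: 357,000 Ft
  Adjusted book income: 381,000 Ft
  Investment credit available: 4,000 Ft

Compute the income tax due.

Mainline income levy:
  91,000 Ft × 8% = 7,280 Ft
  34,000 Ft × 22% = 7,480 Ft
  232,000 Ft × 35% = 81,200 Ft
  → 95,960 Ft
  Less investment credit 4,000 Ft → 91,960 Ft

Shadow minimum tax:
  Base (adjusted book income): 381,000 Ft
  Exemption: 117,000 Ft − 20% × (381,000 Ft − 373,000 Ft) = 117,000 Ft − 1,600 Ft = 115,400 Ft
  Base: 381,000 Ft − 115,400 Ft = 265,600 Ft
  265,600 Ft × 20% = 53,120 Ft

91,960 Ft > 53,120 Ft, so the mainline income levy governs.

91,960 Ft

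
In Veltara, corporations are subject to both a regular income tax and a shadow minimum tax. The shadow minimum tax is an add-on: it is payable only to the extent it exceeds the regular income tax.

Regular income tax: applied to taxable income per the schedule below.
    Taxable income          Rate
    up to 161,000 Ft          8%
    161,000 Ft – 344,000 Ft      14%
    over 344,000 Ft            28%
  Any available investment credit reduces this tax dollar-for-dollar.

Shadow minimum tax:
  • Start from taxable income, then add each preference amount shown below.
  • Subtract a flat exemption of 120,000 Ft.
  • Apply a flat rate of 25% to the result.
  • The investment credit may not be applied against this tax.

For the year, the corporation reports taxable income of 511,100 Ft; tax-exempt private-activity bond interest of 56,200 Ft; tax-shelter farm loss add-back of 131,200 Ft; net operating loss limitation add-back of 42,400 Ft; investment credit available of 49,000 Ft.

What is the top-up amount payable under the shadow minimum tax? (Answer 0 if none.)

Regular income tax:
  161,000 Ft × 8% = 12,880 Ft
  183,000 Ft × 14% = 25,620 Ft
  167,100 Ft × 28% = 46,788 Ft
  → 85,288 Ft
  Less investment credit 49,000 Ft → 36,288 Ft

Shadow minimum tax:
  Adjusted income: 511,100 Ft + 56,200 Ft + 131,200 Ft + 42,400 Ft = 740,900 Ft
  Less exemption 120,000 Ft → base 620,900 Ft
  620,900 Ft × 25% = 155,225 Ft

Excess of shadow minimum tax over regular income tax: 155,225 Ft − 36,288 Ft = 118,937 Ft.

118,937 Ft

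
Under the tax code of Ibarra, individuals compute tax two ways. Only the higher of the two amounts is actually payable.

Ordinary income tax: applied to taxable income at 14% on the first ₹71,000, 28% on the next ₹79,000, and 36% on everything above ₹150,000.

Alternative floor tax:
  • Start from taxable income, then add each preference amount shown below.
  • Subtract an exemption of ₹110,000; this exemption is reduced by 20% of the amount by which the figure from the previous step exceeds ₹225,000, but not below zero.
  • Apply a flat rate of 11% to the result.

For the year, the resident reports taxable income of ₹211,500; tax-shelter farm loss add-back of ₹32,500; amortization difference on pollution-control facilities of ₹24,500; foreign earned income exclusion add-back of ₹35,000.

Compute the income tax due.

Ordinary income tax:
  ₹71,000 × 14% = ₹9,940
  ₹79,000 × 28% = ₹22,120
  ₹61,500 × 36% = ₹22,140
  → ₹54,200

Alternative floor tax:
  Adjusted income: ₹211,500 + ₹32,500 + ₹24,500 + ₹35,000 = ₹303,500
  Exemption: ₹110,000 − 20% × (₹303,500 − ₹225,000) = ₹110,000 − ₹15,700 = ₹94,300
  Base: ₹303,500 − ₹94,300 = ₹209,200
  ₹209,200 × 11% = ₹23,012

₹54,200 > ₹23,012, so the ordinary income tax governs.

₹54,200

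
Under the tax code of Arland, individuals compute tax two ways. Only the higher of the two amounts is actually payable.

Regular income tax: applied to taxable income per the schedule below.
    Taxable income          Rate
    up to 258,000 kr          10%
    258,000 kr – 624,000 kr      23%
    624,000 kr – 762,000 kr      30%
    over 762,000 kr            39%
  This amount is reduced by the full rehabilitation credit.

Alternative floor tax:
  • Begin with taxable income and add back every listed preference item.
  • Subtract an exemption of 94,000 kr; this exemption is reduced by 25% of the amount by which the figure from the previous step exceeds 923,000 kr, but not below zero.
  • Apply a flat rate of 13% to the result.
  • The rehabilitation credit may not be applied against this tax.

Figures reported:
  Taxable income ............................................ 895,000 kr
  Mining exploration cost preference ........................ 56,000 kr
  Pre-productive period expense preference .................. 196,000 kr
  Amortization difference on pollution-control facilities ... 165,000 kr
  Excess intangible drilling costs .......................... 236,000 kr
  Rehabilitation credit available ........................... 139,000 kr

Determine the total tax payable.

201,240 kr

Regular income tax:
  258,000 kr × 10% = 25,800 kr
  366,000 kr × 23% = 84,180 kr
  138,000 kr × 30% = 41,400 kr
  133,000 kr × 39% = 51,870 kr
  → 203,250 kr
  Less rehabilitation credit 139,000 kr → 64,250 kr

Alternative floor tax:
  Adjusted income: 895,000 kr + 56,000 kr + 196,000 kr + 165,000 kr + 236,000 kr = 1,548,000 kr
  Exemption: 25% × (1,548,000 kr − 923,000 kr) = 156,250 kr ≥ 94,000 kr, so the exemption is fully phased out
  Base: 1,548,000 kr − 0 kr = 1,548,000 kr
  1,548,000 kr × 13% = 201,240 kr

201,240 kr > 64,250 kr, so the alternative floor tax is the binding amount.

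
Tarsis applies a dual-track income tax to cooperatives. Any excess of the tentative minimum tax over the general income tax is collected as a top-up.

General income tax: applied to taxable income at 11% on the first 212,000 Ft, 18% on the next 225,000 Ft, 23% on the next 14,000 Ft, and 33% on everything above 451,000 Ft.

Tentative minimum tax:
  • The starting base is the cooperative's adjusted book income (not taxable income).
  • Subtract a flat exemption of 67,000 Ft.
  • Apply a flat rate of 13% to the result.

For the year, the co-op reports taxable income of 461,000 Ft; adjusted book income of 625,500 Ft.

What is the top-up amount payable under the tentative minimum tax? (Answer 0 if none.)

General income tax:
  212,000 Ft × 11% = 23,320 Ft
  225,000 Ft × 18% = 40,500 Ft
  14,000 Ft × 23% = 3,220 Ft
  10,000 Ft × 33% = 3,300 Ft
  → 70,340 Ft

Tentative minimum tax:
  Base (adjusted book income): 625,500 Ft
  Less exemption 67,000 Ft → base 558,500 Ft
  558,500 Ft × 13% = 72,605 Ft

Excess of tentative minimum tax over general income tax: 72,605 Ft − 70,340 Ft = 2,265 Ft.

2,265 Ft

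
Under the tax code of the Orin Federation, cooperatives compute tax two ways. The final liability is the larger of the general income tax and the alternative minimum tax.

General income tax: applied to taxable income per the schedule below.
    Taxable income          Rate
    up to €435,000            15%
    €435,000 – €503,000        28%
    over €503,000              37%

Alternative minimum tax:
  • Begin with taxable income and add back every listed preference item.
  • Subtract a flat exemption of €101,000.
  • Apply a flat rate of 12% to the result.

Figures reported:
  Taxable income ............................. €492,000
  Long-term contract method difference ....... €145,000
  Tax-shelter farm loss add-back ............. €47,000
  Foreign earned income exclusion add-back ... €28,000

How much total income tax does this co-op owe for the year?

Alternative minimum tax:
  Adjusted income: €492,000 + €145,000 + €47,000 + €28,000 = €712,000
  Less exemption €101,000 → base €611,000
  €611,000 × 12% = €73,320

General income tax:
  €435,000 × 15% = €65,250
  €57,000 × 28% = €15,960
  → €81,210

€81,210 > €73,320, so the general income tax governs.

€81,210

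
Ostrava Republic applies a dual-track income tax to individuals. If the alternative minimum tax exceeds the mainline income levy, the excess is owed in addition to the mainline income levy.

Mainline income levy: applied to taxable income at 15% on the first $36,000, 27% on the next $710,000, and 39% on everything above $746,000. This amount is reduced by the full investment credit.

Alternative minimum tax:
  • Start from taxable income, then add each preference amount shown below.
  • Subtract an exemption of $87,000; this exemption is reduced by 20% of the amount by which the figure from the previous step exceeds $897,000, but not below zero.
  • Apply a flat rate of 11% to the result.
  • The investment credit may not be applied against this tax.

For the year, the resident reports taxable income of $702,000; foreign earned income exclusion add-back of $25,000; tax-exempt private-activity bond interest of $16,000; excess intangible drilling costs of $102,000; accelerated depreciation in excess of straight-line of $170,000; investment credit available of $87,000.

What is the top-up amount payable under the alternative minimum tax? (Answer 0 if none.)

$6,456

Mainline income levy:
  $36,000 × 15% = $5,400
  $666,000 × 27% = $179,820
  → $185,220
  Less investment credit $87,000 → $98,220

Alternative minimum tax:
  Adjusted income: $702,000 + $25,000 + $16,000 + $102,000 + $170,000 = $1,015,000
  Exemption: $87,000 − 20% × ($1,015,000 − $897,000) = $87,000 − $23,600 = $63,400
  Base: $1,015,000 − $63,400 = $951,600
  $951,600 × 11% = $104,676

Excess of alternative minimum tax over mainline income levy: $104,676 − $98,220 = $6,456.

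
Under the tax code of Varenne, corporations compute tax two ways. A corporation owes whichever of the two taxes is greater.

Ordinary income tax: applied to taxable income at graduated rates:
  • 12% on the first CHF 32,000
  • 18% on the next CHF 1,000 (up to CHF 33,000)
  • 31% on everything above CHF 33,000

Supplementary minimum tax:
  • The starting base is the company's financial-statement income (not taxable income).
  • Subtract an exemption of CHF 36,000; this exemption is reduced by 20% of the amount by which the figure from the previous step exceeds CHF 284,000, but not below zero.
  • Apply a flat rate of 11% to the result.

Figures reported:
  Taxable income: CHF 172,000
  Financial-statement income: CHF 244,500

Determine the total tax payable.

Supplementary minimum tax:
  Base (financial-statement income): CHF 244,500
  Exemption: CHF 244,500 ≤ CHF 284,000, so full CHF 36,000 applies
  Base: CHF 244,500 − CHF 36,000 = CHF 208,500
  CHF 208,500 × 11% = CHF 22,935

Ordinary income tax:
  CHF 32,000 × 12% = CHF 3,840
  CHF 1,000 × 18% = CHF 180
  CHF 139,000 × 31% = CHF 43,090
  → CHF 47,110

CHF 47,110 > CHF 22,935, so the ordinary income tax governs.

CHF 47,110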